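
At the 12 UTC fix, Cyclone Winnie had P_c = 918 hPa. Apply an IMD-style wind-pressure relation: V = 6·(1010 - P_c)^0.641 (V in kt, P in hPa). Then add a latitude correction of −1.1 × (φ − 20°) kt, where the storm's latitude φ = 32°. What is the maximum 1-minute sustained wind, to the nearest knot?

96 kt

ΔP = 1010 − 918 = 92 hPa.
92^0.641 ≈ 18.146.
V ≈ 6 × 18.146 ≈ 108.9 kt.
Latitude correction: −1.1 × (32 − 20) = -13.2 kt.
Corrected V ≈ 95.7 kt → 96 kt.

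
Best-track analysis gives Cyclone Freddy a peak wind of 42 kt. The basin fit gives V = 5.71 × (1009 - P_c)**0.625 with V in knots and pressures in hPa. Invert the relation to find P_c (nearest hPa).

985 hPa

ΔP = (V / 5.71)^(1/0.625) = (42/5.71)^1.600.
42/5.71 = 7.356; 7.356^1.600 ≈ 24.35 hPa.
P_c = 1009 − 24.35 = 984.65 ≈ 985 hPa.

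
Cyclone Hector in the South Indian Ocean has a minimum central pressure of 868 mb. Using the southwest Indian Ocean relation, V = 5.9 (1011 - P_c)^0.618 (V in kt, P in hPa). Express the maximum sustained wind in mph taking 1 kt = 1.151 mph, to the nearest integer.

146 mph

ΔP = 1011 − 868 = 143 mb.
V ≈ 5.9 × 143^0.618 = 5.9 × 21.478 ≈ 126.721 kt.
126.721 × 1.151 ≈ 145.86 mph → 146 mph.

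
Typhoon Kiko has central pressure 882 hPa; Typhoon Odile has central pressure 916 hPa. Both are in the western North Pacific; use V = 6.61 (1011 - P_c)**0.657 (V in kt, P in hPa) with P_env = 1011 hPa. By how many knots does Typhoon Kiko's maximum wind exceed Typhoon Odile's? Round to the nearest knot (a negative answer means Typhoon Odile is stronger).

29 kt

Typhoon Kiko: ΔP = 129; V ≈ 6.61 × 129^0.657 ≈ 161.01 kt.
Typhoon Odile: ΔP = 95; V ≈ 6.61 × 95^0.657 ≈ 131.69 kt.
Difference ≈ 161.01 − 131.69 = 29.32 → 29 kt.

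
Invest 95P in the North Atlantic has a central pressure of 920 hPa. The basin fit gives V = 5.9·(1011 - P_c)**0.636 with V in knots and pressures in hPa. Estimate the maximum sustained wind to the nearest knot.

104 kt

ΔP = 1011 − 920 = 91 hPa.
91^0.636 ≈ 17.618.
V ≈ 5.9 × 17.618 ≈ 103.9 kt.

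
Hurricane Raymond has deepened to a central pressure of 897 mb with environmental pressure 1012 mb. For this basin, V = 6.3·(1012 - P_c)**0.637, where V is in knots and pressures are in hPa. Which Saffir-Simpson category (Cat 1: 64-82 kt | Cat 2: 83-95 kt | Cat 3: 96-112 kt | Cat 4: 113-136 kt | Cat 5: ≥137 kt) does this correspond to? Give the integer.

4

ΔP = 1012 − 897 = 115 mb.
V ≈ 6.3 × 115^0.637 = 6.3 × 20.54 ≈ 129 kt.
129 kt falls in the Category 4 band.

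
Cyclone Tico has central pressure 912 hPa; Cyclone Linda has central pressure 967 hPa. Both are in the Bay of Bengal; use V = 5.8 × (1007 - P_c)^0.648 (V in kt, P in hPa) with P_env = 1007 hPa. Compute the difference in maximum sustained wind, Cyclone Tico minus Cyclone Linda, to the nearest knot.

Cyclone Tico: ΔP = 95; V ≈ 5.8 × 95^0.648 ≈ 110.92 kt.
Cyclone Linda: ΔP = 40; V ≈ 5.8 × 40^0.648 ≈ 63.32 kt.
Difference ≈ 110.92 − 63.32 = 47.60 → 48 kt.

48 kt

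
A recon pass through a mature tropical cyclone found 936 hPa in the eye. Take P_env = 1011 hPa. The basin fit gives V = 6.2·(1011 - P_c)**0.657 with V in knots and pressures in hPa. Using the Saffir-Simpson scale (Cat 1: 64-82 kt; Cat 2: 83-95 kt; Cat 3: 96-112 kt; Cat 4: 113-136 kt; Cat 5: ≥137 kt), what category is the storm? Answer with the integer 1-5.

ΔP = 1011 − 936 = 75 hPa.
V ≈ 6.2 × 75^0.657 = 6.2 × 17.06 ≈ 106 kt.
106 kt falls in the Category 3 band.

3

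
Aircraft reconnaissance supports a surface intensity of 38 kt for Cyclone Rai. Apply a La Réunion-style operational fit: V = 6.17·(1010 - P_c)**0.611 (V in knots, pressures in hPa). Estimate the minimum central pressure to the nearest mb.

ΔP = (V / 6.17)^(1/0.611) = (38/6.17)^1.637.
38/6.17 = 6.159; 6.159^1.637 ≈ 19.59 mb.
P_c = 1010 − 19.59 = 990.41 ≈ 990 mb.

990 mb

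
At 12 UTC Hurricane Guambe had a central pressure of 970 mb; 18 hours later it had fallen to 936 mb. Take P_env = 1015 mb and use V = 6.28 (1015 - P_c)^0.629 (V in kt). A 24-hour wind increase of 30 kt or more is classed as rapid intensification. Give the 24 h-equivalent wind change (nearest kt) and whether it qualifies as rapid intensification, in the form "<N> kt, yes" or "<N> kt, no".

V₁: ΔP = 45, V ≈ 6.28 × 45^0.629 ≈ 68.84 kt.
V₂: ΔP = 79, V ≈ 6.28 × 79^0.629 ≈ 98.08 kt.
ΔV over 18 h = 29.24 kt → 24 h equivalent = 29.24 × 24/18 ≈ 38.99 kt.
39 kt ≥ 30 kt ⇒ rapid intensification.

39 kt, yes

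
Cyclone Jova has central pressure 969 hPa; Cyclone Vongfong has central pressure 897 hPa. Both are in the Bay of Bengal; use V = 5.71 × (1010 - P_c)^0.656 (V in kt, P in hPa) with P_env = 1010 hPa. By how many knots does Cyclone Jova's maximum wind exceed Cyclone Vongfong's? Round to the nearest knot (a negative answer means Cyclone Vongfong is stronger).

Cyclone Jova: ΔP = 41; V ≈ 5.71 × 41^0.656 ≈ 65.26 kt.
Cyclone Vongfong: ΔP = 113; V ≈ 5.71 × 113^0.656 ≈ 126.90 kt.
Difference ≈ 65.26 − 126.90 = -61.64 → -62 kt.

-62 kt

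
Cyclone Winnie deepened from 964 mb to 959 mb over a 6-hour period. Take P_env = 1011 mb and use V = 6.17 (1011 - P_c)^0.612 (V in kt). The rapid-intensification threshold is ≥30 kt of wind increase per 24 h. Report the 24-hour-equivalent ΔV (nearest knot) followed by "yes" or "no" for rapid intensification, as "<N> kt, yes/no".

17 kt, no

V₁: ΔP = 47, V ≈ 6.17 × 47^0.612 ≈ 65.10 kt.
V₂: ΔP = 52, V ≈ 6.17 × 52^0.612 ≈ 69.26 kt.
ΔV over 6 h = 4.16 kt → 24 h equivalent = 4.16 × 24/6 ≈ 16.64 kt.
17 kt < 30 kt ⇒ not rapid intensification.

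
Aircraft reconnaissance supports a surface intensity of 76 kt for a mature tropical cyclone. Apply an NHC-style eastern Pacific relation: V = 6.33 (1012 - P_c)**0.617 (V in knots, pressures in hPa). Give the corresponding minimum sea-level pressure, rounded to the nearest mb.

956 mb

ΔP = (V / 6.33)^(1/0.617) = (76/6.33)^1.621.
76/6.33 = 12.006; 12.006^1.621 ≈ 56.16 mb.
P_c = 1012 − 56.16 = 955.84 ≈ 956 mb.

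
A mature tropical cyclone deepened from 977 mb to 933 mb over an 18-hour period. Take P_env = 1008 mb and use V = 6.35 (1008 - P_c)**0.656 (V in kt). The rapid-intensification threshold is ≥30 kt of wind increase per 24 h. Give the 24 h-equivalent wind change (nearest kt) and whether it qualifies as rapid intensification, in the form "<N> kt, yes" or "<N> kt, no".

V₁: ΔP = 31, V ≈ 6.35 × 31^0.656 ≈ 60.41 kt.
V₂: ΔP = 75, V ≈ 6.35 × 75^0.656 ≈ 107.85 kt.
ΔV over 18 h = 47.44 kt → 24 h equivalent = 47.44 × 24/18 ≈ 63.25 kt.
63 kt ≥ 30 kt ⇒ rapid intensification.

63 kt, yes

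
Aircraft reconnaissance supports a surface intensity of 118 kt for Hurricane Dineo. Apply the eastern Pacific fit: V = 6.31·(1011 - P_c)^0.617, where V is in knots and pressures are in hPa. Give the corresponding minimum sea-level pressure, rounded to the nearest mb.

896 mb

ΔP = (V / 6.31)^(1/0.617) = (118/6.31)^1.621.
118/6.31 = 18.700; 18.700^1.621 ≈ 115.17 mb.
P_c = 1011 − 115.17 = 895.83 ≈ 896 mb.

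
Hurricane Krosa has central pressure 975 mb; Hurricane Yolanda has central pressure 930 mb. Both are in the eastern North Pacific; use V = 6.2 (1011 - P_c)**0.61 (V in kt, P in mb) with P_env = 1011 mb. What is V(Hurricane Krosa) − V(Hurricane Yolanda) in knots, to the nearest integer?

-35 kt

Hurricane Krosa: ΔP = 36; V ≈ 6.2 × 36^0.61 ≈ 55.17 kt.
Hurricane Yolanda: ΔP = 81; V ≈ 6.2 × 81^0.61 ≈ 90.48 kt.
Difference ≈ 55.17 − 90.48 = -35.31 → -35 kt.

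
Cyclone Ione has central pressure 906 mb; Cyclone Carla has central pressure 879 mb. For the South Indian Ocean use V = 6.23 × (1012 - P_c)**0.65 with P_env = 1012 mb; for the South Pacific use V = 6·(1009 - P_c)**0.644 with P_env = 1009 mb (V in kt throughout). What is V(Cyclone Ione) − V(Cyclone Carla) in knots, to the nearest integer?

-9 kt

Cyclone Ione: ΔP = 106; V ≈ 6.23 × 106^0.65 ≈ 129.10 kt.
Cyclone Carla: ΔP = 130; V ≈ 6 × 130^0.644 ≈ 137.89 kt.
Difference ≈ 129.10 − 137.89 = -8.79 → -9 kt.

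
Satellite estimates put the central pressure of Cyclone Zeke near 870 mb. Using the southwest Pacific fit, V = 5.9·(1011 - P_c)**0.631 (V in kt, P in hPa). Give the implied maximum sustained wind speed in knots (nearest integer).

134 kt

ΔP = 1011 − 870 = 141 mb.
141^0.631 ≈ 22.707.
V ≈ 5.9 × 22.707 ≈ 134.0 kt.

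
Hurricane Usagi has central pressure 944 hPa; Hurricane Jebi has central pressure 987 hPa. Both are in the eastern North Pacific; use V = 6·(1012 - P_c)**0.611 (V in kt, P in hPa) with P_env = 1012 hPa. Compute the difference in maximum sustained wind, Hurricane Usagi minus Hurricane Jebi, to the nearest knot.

Hurricane Usagi: ΔP = 68; V ≈ 6 × 68^0.611 ≈ 79.03 kt.
Hurricane Jebi: ΔP = 25; V ≈ 6 × 25^0.611 ≈ 42.88 kt.
Difference ≈ 79.03 − 42.88 = 36.15 → 36 kt.

36 kt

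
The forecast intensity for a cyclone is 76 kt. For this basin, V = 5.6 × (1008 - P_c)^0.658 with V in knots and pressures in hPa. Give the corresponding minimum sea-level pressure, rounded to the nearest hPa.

ΔP = (V / 5.6)^(1/0.658) = (76/5.6)^1.520.
76/5.6 = 13.571; 13.571^1.520 ≈ 52.64 hPa.
P_c = 1008 − 52.64 = 955.36 ≈ 955 hPa.

955 hPa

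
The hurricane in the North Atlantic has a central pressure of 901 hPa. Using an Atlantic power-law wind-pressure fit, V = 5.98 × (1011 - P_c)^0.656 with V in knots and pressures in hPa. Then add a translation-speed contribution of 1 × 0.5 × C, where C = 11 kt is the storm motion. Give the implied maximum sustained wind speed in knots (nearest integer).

ΔP = 1011 − 901 = 110 hPa.
110^0.656 ≈ 21.835.
V ≈ 5.98 × 21.835 ≈ 130.6 kt.
Translation term: 1 × 0.5 × 11 = 5.5 kt.
Corrected V ≈ 136.1 kt → 136 kt.

136 kt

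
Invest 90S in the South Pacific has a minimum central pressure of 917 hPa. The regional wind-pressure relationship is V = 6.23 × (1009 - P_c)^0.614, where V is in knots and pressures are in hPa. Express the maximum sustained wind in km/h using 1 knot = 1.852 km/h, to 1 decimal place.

ΔP = 1009 − 917 = 92 hPa.
V ≈ 6.23 × 92^0.614 = 6.23 × 16.061 ≈ 100.058 kt.
100.058 × 1.852 ≈ 185.31 km/h → 185.3 km/h.

185.3 km/h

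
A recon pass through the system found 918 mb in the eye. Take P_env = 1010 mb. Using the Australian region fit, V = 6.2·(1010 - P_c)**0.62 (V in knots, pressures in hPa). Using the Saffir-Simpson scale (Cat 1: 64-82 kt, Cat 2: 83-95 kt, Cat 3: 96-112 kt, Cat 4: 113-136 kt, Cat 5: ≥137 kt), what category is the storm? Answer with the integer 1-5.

ΔP = 1010 − 918 = 92 mb.
V ≈ 6.2 × 92^0.62 = 6.2 × 16.50 ≈ 102 kt.
102 kt falls in the Category 3 band.

3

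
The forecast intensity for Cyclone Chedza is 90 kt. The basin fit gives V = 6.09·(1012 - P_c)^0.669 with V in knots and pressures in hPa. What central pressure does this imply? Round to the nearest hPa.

ΔP = (V / 6.09)^(1/0.669) = (90/6.09)^1.495.
90/6.09 = 14.778; 14.778^1.495 ≈ 56.02 hPa.
P_c = 1012 − 56.02 = 955.98 ≈ 956 hPa.

956 hPa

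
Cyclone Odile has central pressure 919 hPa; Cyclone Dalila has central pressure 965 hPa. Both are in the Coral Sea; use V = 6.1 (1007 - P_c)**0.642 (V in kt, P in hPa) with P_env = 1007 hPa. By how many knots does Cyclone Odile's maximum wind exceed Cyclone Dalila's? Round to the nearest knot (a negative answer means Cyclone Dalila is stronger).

Cyclone Odile: ΔP = 88; V ≈ 6.1 × 88^0.642 ≈ 108.07 kt.
Cyclone Dalila: ΔP = 42; V ≈ 6.1 × 42^0.642 ≈ 67.21 kt.
Difference ≈ 108.07 − 67.21 = 40.86 → 41 kt.

41 kt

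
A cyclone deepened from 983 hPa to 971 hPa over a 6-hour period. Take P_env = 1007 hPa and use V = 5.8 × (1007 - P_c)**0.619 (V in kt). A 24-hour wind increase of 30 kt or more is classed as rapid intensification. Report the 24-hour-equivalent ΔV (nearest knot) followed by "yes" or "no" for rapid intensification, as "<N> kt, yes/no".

47 kt, yes

V₁: ΔP = 24, V ≈ 5.8 × 24^0.619 ≈ 41.47 kt.
V₂: ΔP = 36, V ≈ 5.8 × 36^0.619 ≈ 53.31 kt.
ΔV over 6 h = 11.84 kt → 24 h equivalent = 11.84 × 24/6 ≈ 47.36 kt.
47 kt ≥ 30 kt ⇒ rapid intensification.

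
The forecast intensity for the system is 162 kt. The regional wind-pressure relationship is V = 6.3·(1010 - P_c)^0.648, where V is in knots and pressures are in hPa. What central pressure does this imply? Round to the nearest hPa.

860 hPa

ΔP = (V / 6.3)^(1/0.648) = (162/6.3)^1.543.
162/6.3 = 25.714; 25.714^1.543 ≈ 150.04 hPa.
P_c = 1010 − 150.04 = 859.96 ≈ 860 hPa.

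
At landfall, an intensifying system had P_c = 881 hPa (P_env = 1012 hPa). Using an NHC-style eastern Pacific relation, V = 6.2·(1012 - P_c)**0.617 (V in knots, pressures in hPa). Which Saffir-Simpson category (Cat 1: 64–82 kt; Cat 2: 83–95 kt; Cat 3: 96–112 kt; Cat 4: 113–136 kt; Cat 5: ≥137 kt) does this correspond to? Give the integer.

4

ΔP = 1012 − 881 = 131 hPa.
V ≈ 6.2 × 131^0.617 = 6.2 × 20.25 ≈ 126 kt.
126 kt falls in the Category 4 band.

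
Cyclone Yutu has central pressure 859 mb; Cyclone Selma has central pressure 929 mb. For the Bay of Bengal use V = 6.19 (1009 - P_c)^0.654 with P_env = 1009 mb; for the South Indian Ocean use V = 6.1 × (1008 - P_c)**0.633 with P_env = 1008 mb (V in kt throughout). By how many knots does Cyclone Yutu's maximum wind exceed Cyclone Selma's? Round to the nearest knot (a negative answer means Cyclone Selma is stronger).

Cyclone Yutu: ΔP = 150; V ≈ 6.19 × 150^0.654 ≈ 164.00 kt.
Cyclone Selma: ΔP = 79; V ≈ 6.1 × 79^0.633 ≈ 96.95 kt.
Difference ≈ 164.00 − 96.95 = 67.05 → 67 kt.

67 kt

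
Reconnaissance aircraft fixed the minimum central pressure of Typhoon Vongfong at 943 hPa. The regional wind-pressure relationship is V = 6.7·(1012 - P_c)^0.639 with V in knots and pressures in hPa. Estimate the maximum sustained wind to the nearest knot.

ΔP = 1012 − 943 = 69 hPa.
69^0.639 ≈ 14.963.
V ≈ 6.7 × 14.963 ≈ 100.3 kt.

100 kt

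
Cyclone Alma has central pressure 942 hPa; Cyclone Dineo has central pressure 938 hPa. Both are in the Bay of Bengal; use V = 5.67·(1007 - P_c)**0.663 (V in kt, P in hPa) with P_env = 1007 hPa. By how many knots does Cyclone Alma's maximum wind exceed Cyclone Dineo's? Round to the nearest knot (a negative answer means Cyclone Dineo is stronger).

-4 kt

Cyclone Alma: ΔP = 65; V ≈ 5.67 × 65^0.663 ≈ 90.27 kt.
Cyclone Dineo: ΔP = 69; V ≈ 5.67 × 69^0.663 ≈ 93.92 kt.
Difference ≈ 90.27 − 93.92 = -3.65 → -4 kt.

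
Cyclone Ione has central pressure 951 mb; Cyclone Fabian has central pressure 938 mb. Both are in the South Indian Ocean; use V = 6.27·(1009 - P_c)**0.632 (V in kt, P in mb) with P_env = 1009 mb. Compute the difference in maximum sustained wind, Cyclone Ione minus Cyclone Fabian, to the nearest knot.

Cyclone Ione: ΔP = 58; V ≈ 6.27 × 58^0.632 ≈ 81.61 kt.
Cyclone Fabian: ΔP = 71; V ≈ 6.27 × 71^0.632 ≈ 92.74 kt.
Difference ≈ 81.61 − 92.74 = -11.13 → -11 kt.

-11 kt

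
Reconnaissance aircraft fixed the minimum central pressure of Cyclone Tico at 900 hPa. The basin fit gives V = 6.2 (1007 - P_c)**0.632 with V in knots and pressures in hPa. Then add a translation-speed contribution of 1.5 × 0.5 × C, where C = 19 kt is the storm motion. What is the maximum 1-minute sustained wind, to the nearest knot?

ΔP = 1007 − 900 = 107 hPa.
107^0.632 ≈ 19.168.
V ≈ 6.2 × 19.168 ≈ 118.8 kt.
Translation term: 1.5 × 0.5 × 19 = 14.25 kt.
Corrected V ≈ 133.05 kt → 133 kt.

133 kt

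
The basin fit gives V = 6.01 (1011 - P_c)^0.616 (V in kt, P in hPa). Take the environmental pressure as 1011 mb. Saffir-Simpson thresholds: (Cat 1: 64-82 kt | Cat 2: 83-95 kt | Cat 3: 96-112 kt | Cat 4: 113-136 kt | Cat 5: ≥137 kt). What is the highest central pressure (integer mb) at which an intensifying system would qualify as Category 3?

921 mb

Category 3 begins at V = 96 kt.
Required ΔP = (96/6.01)^(1/0.616) = 15.973^1.623 ≈ 89.86 mb.
P_c ≤ 1011 − 89.86 = 921.14, so the highest integer P_c is 921 mb.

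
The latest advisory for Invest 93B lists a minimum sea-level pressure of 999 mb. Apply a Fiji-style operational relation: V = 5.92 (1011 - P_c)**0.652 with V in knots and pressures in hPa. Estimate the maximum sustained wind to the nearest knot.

ΔP = 1011 − 999 = 12 mb.
12^0.652 ≈ 5.054.
V ≈ 5.92 × 5.054 ≈ 29.9 kt.

30 kt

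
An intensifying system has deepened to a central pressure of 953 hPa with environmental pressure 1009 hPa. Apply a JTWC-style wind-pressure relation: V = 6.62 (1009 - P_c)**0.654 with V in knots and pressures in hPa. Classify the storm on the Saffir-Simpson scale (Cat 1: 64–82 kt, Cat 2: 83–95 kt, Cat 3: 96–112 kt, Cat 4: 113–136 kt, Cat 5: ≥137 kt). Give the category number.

2

ΔP = 1009 − 953 = 56 hPa.
V ≈ 6.62 × 56^0.654 = 6.62 × 13.91 ≈ 92 kt.
92 kt falls in the Category 2 band.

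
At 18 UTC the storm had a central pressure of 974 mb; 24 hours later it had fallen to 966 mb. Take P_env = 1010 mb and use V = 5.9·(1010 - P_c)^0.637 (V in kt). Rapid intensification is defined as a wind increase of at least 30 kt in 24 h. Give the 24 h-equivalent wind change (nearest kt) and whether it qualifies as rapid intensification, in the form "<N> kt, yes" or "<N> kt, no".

V₁: ΔP = 36, V ≈ 5.9 × 36^0.637 ≈ 57.84 kt.
V₂: ΔP = 44, V ≈ 5.9 × 44^0.637 ≈ 65.73 kt.
ΔV over 24 h = 7.89 kt → 24 h equivalent = 7.89 × 24/24 ≈ 7.89 kt.
8 kt < 30 kt ⇒ not rapid intensification.

8 kt, no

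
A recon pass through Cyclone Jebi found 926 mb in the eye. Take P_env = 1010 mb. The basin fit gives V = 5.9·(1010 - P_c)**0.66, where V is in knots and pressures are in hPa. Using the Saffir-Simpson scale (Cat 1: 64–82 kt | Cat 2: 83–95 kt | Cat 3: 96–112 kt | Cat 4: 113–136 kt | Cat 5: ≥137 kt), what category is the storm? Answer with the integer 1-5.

3

ΔP = 1010 − 926 = 84 mb.
V ≈ 5.9 × 84^0.66 = 5.9 × 18.62 ≈ 110 kt.
110 kt falls in the Category 3 band.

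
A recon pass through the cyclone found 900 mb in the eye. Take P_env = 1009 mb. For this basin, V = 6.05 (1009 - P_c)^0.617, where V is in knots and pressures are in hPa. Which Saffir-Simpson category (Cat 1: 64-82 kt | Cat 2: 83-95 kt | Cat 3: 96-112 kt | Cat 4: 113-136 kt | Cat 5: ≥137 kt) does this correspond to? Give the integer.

ΔP = 1009 − 900 = 109 mb.
V ≈ 6.05 × 109^0.617 = 6.05 × 18.08 ≈ 109 kt.
109 kt falls in the Category 3 band.

3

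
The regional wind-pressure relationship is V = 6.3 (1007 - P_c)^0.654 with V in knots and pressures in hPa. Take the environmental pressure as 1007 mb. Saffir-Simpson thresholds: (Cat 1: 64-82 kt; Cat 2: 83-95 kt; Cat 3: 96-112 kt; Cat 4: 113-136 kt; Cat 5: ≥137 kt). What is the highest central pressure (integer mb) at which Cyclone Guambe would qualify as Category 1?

Category 1 begins at V = 64 kt.
Required ΔP = (64/6.3)^(1/0.654) = 10.159^1.529 ≈ 34.63 mb.
P_c ≤ 1007 − 34.63 = 972.37, so the highest integer P_c is 972 mb.

972 mb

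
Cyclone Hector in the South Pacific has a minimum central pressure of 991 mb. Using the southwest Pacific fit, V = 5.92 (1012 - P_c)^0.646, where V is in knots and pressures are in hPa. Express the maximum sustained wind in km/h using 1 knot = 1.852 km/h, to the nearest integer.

78 km/h

ΔP = 1012 − 991 = 21 mb.
V ≈ 5.92 × 21^0.646 = 5.92 × 7.147 ≈ 42.313 kt.
42.313 × 1.852 ≈ 78.36 km/h → 78 km/h.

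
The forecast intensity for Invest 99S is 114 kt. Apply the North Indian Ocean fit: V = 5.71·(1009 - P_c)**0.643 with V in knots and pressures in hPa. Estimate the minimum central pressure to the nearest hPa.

ΔP = (V / 5.71)^(1/0.643) = (114/5.71)^1.555.
114/5.71 = 19.965; 19.965^1.555 ≈ 105.24 hPa.
P_c = 1009 − 105.24 = 903.76 ≈ 904 hPa.

904 hPa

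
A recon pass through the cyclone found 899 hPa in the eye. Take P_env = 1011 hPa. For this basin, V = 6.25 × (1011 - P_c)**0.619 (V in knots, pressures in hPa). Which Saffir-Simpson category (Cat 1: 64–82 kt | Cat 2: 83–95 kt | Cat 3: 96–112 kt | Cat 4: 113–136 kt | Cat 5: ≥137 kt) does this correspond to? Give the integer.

4

ΔP = 1011 − 899 = 112 hPa.
V ≈ 6.25 × 112^0.619 = 6.25 × 18.56 ≈ 116 kt.
116 kt falls in the Category 4 band.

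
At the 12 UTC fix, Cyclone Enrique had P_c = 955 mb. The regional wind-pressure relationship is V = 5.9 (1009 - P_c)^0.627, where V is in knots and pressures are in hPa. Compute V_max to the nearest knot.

ΔP = 1009 − 955 = 54 mb.
54^0.627 ≈ 12.196.
V ≈ 5.9 × 12.196 ≈ 72.0 kt.

72 kt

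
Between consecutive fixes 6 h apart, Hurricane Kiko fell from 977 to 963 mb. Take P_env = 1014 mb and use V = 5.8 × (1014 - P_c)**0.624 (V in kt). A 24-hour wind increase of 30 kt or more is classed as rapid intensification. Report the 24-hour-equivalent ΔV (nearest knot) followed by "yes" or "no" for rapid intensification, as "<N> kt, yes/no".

V₁: ΔP = 37, V ≈ 5.8 × 37^0.624 ≈ 55.21 kt.
V₂: ΔP = 51, V ≈ 5.8 × 51^0.624 ≈ 67.45 kt.
ΔV over 6 h = 12.24 kt → 24 h equivalent = 12.24 × 24/6 ≈ 48.96 kt.
49 kt ≥ 30 kt ⇒ rapid intensification.

49 kt, yes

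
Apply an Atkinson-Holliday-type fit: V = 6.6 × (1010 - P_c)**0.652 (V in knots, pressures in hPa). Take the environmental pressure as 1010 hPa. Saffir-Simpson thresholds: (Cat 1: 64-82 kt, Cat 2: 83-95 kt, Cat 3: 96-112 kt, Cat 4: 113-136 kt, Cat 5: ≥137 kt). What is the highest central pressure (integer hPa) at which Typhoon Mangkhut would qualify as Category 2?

Category 2 begins at V = 83 kt.
Required ΔP = (83/6.6)^(1/0.652) = 12.576^1.534 ≈ 48.57 hPa.
P_c ≤ 1010 − 48.57 = 961.43, so the highest integer P_c is 961 hPa.

961 hPa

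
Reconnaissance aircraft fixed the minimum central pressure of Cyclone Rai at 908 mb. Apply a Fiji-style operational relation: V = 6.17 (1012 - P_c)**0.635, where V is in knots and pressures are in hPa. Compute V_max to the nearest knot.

ΔP = 1012 − 908 = 104 mb.
104^0.635 ≈ 19.090.
V ≈ 6.17 × 19.090 ≈ 117.8 kt.

118 kt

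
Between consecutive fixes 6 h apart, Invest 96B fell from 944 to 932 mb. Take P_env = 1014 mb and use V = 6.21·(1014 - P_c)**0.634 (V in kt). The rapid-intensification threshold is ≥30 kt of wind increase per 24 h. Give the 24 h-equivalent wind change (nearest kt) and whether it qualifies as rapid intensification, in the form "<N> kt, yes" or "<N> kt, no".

39 kt, yes

V₁: ΔP = 70, V ≈ 6.21 × 70^0.634 ≈ 91.81 kt.
V₂: ΔP = 82, V ≈ 6.21 × 82^0.634 ≈ 101.50 kt.
ΔV over 6 h = 9.69 kt → 24 h equivalent = 9.69 × 24/6 ≈ 38.76 kt.
39 kt ≥ 30 kt ⇒ rapid intensification.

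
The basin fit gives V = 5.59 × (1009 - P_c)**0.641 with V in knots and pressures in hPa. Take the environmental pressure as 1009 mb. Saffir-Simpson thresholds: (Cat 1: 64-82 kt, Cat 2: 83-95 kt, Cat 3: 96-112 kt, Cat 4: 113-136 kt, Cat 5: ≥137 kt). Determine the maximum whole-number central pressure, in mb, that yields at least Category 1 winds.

964 mb

Category 1 begins at V = 64 kt.
Required ΔP = (64/5.59)^(1/0.641) = 11.449^1.560 ≈ 44.85 mb.
P_c ≤ 1009 − 44.85 = 964.15, so the highest integer P_c is 964 mb.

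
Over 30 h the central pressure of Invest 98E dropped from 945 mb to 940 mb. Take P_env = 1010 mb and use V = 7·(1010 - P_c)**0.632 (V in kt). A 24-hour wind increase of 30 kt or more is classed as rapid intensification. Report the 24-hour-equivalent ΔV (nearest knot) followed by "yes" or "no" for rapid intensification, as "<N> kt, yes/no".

V₁: ΔP = 65, V ≈ 7 × 65^0.632 ≈ 97.92 kt.
V₂: ΔP = 70, V ≈ 7 × 70^0.632 ≈ 102.61 kt.
ΔV over 30 h = 4.69 kt → 24 h equivalent = 4.69 × 24/30 ≈ 3.75 kt.
4 kt < 30 kt ⇒ not rapid intensification.

4 kt, no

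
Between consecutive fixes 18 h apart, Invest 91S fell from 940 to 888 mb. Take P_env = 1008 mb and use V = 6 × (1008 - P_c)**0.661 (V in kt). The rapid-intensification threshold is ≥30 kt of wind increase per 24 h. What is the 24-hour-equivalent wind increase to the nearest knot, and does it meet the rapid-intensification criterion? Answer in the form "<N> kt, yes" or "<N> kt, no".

V₁: ΔP = 68, V ≈ 6 × 68^0.661 ≈ 97.60 kt.
V₂: ΔP = 120, V ≈ 6 × 120^0.661 ≈ 142.07 kt.
ΔV over 18 h = 44.47 kt → 24 h equivalent = 44.47 × 24/18 ≈ 59.29 kt.
59 kt ≥ 30 kt ⇒ rapid intensification.

59 kt, yes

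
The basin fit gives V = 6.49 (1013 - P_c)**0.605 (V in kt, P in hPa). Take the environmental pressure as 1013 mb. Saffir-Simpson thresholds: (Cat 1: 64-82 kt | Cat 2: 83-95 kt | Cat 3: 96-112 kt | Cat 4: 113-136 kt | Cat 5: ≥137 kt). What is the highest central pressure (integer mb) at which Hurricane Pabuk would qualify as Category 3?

Category 3 begins at V = 96 kt.
Required ΔP = (96/6.49)^(1/0.605) = 14.792^1.653 ≈ 85.89 mb.
P_c ≤ 1013 − 85.89 = 927.11, so the highest integer P_c is 927 mb.

927 mb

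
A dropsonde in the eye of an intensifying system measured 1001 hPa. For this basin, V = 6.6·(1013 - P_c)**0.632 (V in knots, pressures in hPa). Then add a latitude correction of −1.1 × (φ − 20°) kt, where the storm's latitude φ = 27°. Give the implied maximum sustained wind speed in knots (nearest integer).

ΔP = 1013 − 1001 = 12 hPa.
12^0.632 ≈ 4.809.
V ≈ 6.6 × 4.809 ≈ 31.7 kt.
Latitude correction: −1.1 × (27 − 20) = -7.7 kt.
Corrected V ≈ 24 kt → 24 kt.

24 kt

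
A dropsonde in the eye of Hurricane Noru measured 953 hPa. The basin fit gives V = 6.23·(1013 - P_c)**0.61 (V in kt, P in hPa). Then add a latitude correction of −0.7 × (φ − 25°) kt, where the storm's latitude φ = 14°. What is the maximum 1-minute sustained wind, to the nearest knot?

ΔP = 1013 − 953 = 60 hPa.
60^0.61 ≈ 12.153.
V ≈ 6.23 × 12.153 ≈ 75.7 kt.
Latitude correction: −0.7 × (14 − 25) = 7.7 kt.
Corrected V ≈ 83.4 kt → 83 kt.

83 kt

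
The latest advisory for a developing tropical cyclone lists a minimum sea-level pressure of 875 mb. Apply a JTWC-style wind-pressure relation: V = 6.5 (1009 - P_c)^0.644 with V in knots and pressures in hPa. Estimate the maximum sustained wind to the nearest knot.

ΔP = 1009 − 875 = 134 mb.
134^0.644 ≈ 23.434.
V ≈ 6.5 × 23.434 ≈ 152.3 kt.

152 kt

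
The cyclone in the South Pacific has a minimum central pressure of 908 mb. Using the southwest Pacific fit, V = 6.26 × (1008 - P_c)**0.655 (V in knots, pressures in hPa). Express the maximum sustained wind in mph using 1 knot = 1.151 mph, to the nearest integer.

147 mph

ΔP = 1008 − 908 = 100 mb.
V ≈ 6.26 × 100^0.655 = 6.26 × 20.417 ≈ 127.813 kt.
127.813 × 1.151 ≈ 147.11 mph → 147 mph.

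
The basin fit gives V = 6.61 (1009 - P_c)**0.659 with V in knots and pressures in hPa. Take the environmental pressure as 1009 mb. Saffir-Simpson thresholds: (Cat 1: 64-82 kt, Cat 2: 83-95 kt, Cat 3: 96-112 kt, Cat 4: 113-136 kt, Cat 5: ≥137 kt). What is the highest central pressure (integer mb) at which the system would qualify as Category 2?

962 mb

Category 2 begins at V = 83 kt.
Required ΔP = (83/6.61)^(1/0.659) = 12.557^1.517 ≈ 46.50 mb.
P_c ≤ 1009 − 46.50 = 962.50, so the highest integer P_c is 962 mb.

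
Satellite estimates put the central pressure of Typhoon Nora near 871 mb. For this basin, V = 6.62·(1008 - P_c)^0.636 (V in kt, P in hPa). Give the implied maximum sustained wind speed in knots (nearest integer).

151 kt

ΔP = 1008 − 871 = 137 mb.
137^0.636 ≈ 22.854.
V ≈ 6.62 × 22.854 ≈ 151.3 kt.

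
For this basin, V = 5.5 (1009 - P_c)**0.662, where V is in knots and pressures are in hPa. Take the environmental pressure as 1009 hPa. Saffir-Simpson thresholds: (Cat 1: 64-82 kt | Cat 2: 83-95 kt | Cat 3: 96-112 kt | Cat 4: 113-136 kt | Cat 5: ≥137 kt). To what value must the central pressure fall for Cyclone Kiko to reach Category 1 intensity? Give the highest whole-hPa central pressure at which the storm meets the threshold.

968 hPa

Category 1 begins at V = 64 kt.
Required ΔP = (64/5.5)^(1/0.662) = 11.636^1.511 ≈ 40.74 hPa.
P_c ≤ 1009 − 40.74 = 968.26, so the highest integer P_c is 968 hPa.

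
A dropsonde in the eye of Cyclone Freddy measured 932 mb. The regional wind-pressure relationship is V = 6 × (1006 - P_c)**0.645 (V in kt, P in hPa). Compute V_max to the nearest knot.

96 kt

ΔP = 1006 − 932 = 74 mb.
74^0.645 ≈ 16.057.
V ≈ 6 × 16.057 ≈ 96.3 kt.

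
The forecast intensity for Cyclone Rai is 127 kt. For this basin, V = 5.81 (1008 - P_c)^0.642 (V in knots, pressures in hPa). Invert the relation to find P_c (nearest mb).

ΔP = (V / 5.81)^(1/0.642) = (127/5.81)^1.558.
127/5.81 = 21.859; 21.859^1.558 ≈ 122.08 mb.
P_c = 1008 − 122.08 = 885.92 ≈ 886 mb.

886 mb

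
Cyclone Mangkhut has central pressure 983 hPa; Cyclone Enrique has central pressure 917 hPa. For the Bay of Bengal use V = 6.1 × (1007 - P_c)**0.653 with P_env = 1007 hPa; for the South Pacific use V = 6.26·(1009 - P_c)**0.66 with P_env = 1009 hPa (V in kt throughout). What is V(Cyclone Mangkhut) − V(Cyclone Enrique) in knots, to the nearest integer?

Cyclone Mangkhut: ΔP = 24; V ≈ 6.1 × 24^0.653 ≈ 48.60 kt.
Cyclone Enrique: ΔP = 92; V ≈ 6.26 × 92^0.66 ≈ 123.79 kt.
Difference ≈ 48.60 − 123.79 = -75.19 → -75 kt.

-75 kt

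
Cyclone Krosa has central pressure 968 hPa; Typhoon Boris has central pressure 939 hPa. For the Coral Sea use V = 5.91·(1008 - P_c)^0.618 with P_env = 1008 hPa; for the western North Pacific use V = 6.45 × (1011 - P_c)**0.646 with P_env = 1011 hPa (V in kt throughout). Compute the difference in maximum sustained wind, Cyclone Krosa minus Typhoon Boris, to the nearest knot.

-44 kt

Cyclone Krosa: ΔP = 40; V ≈ 5.91 × 40^0.618 ≈ 57.76 kt.
Typhoon Boris: ΔP = 72; V ≈ 6.45 × 72^0.646 ≈ 102.19 kt.
Difference ≈ 57.76 − 102.19 = -44.43 → -44 kt.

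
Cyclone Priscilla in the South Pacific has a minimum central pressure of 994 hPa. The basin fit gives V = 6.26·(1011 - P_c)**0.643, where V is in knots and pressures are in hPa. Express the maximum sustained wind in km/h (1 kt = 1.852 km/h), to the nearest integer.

72 km/h

ΔP = 1011 − 994 = 17 hPa.
V ≈ 6.26 × 17^0.643 = 6.26 × 6.183 ≈ 38.704 kt.
38.704 × 1.852 ≈ 71.68 km/h → 72 km/h.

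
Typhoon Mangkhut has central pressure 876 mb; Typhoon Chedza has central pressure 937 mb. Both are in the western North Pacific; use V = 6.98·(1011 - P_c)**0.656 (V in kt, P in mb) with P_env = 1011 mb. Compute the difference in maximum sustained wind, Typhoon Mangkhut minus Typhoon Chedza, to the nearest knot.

Typhoon Mangkhut: ΔP = 135; V ≈ 6.98 × 135^0.656 ≈ 174.32 kt.
Typhoon Chedza: ΔP = 74; V ≈ 6.98 × 74^0.656 ≈ 117.51 kt.
Difference ≈ 174.32 − 117.51 = 56.81 → 57 kt.

57 kt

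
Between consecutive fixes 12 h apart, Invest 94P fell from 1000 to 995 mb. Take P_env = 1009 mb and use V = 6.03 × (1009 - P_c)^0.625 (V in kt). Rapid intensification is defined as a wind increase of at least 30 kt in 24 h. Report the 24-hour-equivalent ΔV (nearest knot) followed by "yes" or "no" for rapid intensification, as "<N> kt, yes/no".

V₁: ΔP = 9, V ≈ 6.03 × 9^0.625 ≈ 23.81 kt.
V₂: ΔP = 14, V ≈ 6.03 × 14^0.625 ≈ 31.38 kt.
ΔV over 12 h = 7.57 kt → 24 h equivalent = 7.57 × 24/12 ≈ 15.14 kt.
15 kt < 30 kt ⇒ not rapid intensification.

15 kt, no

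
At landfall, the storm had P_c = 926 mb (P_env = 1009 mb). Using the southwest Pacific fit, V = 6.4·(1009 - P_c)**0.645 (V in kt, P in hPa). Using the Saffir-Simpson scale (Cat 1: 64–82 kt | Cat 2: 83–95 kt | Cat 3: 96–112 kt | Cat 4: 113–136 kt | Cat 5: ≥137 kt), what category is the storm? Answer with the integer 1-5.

3

ΔP = 1009 − 926 = 83 mb.
V ≈ 6.4 × 83^0.645 = 6.4 × 17.29 ≈ 111 kt.
111 kt falls in the Category 3 band.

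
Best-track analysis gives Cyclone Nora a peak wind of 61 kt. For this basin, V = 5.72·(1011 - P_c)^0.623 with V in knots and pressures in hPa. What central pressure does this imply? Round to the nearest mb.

ΔP = (V / 5.72)^(1/0.623) = (61/5.72)^1.605.
61/5.72 = 10.664; 10.664^1.605 ≈ 44.67 mb.
P_c = 1011 − 44.67 = 966.33 ≈ 966 mb.

966 mb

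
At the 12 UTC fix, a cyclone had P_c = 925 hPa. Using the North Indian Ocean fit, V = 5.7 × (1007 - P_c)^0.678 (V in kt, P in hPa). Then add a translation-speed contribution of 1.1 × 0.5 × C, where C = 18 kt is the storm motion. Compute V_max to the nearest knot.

ΔP = 1007 − 925 = 82 hPa.
82^0.678 ≈ 19.841.
V ≈ 5.7 × 19.841 ≈ 113.1 kt.
Translation term: 1.1 × 0.5 × 18 = 9.9 kt.
Corrected V ≈ 123 kt → 123 kt.

123 kt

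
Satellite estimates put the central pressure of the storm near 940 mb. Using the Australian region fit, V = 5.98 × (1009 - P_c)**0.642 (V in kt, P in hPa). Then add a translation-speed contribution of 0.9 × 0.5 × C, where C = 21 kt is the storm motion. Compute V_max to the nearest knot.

100 kt

ΔP = 1009 − 940 = 69 mb.
69^0.642 ≈ 15.154.
V ≈ 5.98 × 15.154 ≈ 90.6 kt.
Translation term: 0.9 × 0.5 × 21 = 9.45 kt.
Corrected V ≈ 100.05 kt → 100 kt.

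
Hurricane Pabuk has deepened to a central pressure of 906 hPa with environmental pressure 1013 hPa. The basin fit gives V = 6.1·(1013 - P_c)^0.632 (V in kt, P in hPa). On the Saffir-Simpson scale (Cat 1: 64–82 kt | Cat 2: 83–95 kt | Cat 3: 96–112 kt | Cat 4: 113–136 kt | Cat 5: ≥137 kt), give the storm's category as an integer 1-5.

4

ΔP = 1013 − 906 = 107 hPa.
V ≈ 6.1 × 107^0.632 = 6.1 × 19.17 ≈ 117 kt.
117 kt falls in the Category 4 band.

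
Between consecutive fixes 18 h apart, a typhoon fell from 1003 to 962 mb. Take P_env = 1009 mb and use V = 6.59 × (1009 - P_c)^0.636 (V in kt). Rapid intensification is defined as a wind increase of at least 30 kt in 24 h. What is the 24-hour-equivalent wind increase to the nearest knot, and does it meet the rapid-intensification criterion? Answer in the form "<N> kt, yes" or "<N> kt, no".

74 kt, yes

V₁: ΔP = 6, V ≈ 6.59 × 6^0.636 ≈ 20.60 kt.
V₂: ΔP = 47, V ≈ 6.59 × 47^0.636 ≈ 76.27 kt.
ΔV over 18 h = 55.67 kt → 24 h equivalent = 55.67 × 24/18 ≈ 74.23 kt.
74 kt ≥ 30 kt ⇒ rapid intensification.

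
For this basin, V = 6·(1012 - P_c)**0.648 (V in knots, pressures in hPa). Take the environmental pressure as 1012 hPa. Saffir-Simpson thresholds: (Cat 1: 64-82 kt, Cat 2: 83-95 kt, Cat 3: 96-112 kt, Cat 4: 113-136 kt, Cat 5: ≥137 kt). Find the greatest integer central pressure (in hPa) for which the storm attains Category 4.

Category 4 begins at V = 113 kt.
Required ΔP = (113/6)^(1/0.648) = 18.833^1.543 ≈ 92.79 hPa.
P_c ≤ 1012 − 92.79 = 919.21, so the highest integer P_c is 919 hPa.

919 hPa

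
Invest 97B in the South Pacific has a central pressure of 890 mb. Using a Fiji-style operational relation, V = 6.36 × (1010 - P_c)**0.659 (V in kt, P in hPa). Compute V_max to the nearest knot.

ΔP = 1010 − 890 = 120 mb.
120^0.659 ≈ 23.452.
V ≈ 6.36 × 23.452 ≈ 149.2 kt.

149 kt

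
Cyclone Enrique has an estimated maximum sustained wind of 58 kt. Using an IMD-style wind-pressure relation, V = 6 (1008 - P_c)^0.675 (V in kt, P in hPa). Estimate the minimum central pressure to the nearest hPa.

979 hPa

ΔP = (V / 6)^(1/0.675) = (58/6)^1.481.
58/6 = 9.667; 9.667^1.481 ≈ 28.82 hPa.
P_c = 1008 − 28.82 = 979.18 ≈ 979 hPa.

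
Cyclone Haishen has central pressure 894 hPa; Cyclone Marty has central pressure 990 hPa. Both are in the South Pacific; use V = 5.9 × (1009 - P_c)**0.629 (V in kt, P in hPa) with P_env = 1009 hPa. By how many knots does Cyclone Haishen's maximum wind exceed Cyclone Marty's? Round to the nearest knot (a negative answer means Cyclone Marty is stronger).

79 kt

Cyclone Haishen: ΔP = 115; V ≈ 5.9 × 115^0.629 ≈ 116.69 kt.
Cyclone Marty: ΔP = 19; V ≈ 5.9 × 19^0.629 ≈ 37.60 kt.
Difference ≈ 116.69 − 37.60 = 79.09 → 79 kt.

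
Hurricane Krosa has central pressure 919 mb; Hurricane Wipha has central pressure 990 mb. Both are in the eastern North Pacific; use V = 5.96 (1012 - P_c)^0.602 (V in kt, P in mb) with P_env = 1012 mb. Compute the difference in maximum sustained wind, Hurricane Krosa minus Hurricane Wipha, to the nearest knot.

Hurricane Krosa: ΔP = 93; V ≈ 5.96 × 93^0.602 ≈ 91.26 kt.
Hurricane Wipha: ΔP = 22; V ≈ 5.96 × 22^0.602 ≈ 38.32 kt.
Difference ≈ 91.26 − 38.32 = 52.94 → 53 kt.

53 kt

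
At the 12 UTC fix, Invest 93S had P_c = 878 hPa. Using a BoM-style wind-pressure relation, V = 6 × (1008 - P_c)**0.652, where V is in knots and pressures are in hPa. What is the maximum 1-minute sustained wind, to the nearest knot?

143 kt

ΔP = 1008 − 878 = 130 hPa.
130^0.652 ≈ 23.894.
V ≈ 6 × 23.894 ≈ 143.4 kt.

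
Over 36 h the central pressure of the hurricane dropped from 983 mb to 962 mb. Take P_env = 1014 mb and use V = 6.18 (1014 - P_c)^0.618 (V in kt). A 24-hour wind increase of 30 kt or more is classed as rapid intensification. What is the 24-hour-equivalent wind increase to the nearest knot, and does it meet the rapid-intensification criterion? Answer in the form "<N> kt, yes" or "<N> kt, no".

V₁: ΔP = 31, V ≈ 6.18 × 31^0.618 ≈ 51.60 kt.
V₂: ΔP = 52, V ≈ 6.18 × 52^0.618 ≈ 71.04 kt.
ΔV over 36 h = 19.44 kt → 24 h equivalent = 19.44 × 24/36 ≈ 12.96 kt.
13 kt < 30 kt ⇒ not rapid intensification.

13 kt, no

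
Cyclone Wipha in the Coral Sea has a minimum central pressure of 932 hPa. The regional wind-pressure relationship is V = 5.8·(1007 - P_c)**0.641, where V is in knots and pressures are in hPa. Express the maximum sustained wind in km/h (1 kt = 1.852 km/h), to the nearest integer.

171 km/h

ΔP = 1007 − 932 = 75 hPa.
V ≈ 5.8 × 75^0.641 = 5.8 × 15.919 ≈ 92.330 kt.
92.330 × 1.852 ≈ 170.99 km/h → 171 km/h.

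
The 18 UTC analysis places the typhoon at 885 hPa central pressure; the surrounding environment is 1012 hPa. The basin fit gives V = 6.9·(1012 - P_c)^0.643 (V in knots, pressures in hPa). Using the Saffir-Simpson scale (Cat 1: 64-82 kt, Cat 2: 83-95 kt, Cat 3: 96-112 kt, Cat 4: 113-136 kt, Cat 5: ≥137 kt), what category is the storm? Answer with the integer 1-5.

ΔP = 1012 − 885 = 127 hPa.
V ≈ 6.9 × 127^0.643 = 6.9 × 22.53 ≈ 155 kt.
155 kt falls in the Category 5 band.

5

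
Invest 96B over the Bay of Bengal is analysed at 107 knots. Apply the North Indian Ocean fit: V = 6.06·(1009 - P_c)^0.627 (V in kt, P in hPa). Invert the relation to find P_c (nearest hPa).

ΔP = (V / 6.06)^(1/0.627) = (107/6.06)^1.595.
107/6.06 = 17.657; 17.657^1.595 ≈ 97.43 hPa.
P_c = 1009 − 97.43 = 911.57 ≈ 912 hPa.

912 hPa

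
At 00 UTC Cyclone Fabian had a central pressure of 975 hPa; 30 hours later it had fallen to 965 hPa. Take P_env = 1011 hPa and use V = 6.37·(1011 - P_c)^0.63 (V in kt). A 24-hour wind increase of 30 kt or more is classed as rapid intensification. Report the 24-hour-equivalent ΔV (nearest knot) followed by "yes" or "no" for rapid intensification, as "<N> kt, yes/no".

V₁: ΔP = 36, V ≈ 6.37 × 36^0.63 ≈ 60.90 kt.
V₂: ΔP = 46, V ≈ 6.37 × 46^0.63 ≈ 71.07 kt.
ΔV over 30 h = 10.17 kt → 24 h equivalent = 10.17 × 24/30 ≈ 8.14 kt.
8 kt < 30 kt ⇒ not rapid intensification.

8 kt, no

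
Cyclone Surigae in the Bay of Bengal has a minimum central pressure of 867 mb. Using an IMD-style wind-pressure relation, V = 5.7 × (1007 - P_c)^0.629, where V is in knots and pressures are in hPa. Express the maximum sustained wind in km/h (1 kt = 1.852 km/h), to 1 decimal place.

236.3 km/h

ΔP = 1007 − 867 = 140 mb.
V ≈ 5.7 × 140^0.629 = 5.7 × 22.383 ≈ 127.582 kt.
127.582 × 1.852 ≈ 236.28 km/h → 236.3 km/h.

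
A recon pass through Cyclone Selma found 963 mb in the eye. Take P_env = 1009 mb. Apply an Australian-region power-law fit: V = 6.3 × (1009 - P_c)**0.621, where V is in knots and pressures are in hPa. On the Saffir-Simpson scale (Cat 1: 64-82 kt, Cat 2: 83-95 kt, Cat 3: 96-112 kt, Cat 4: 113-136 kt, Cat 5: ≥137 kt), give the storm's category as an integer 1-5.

ΔP = 1009 − 963 = 46 mb.
V ≈ 6.3 × 46^0.621 = 6.3 × 10.78 ≈ 68 kt.
68 kt falls in the Category 1 band.

1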